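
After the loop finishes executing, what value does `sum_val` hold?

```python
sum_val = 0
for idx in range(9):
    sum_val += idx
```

Let's trace through this code step by step.

Initialize: sum_val = 0
Entering loop: for idx in range(9):
After iteration 1: idx = 0, sum_val = 0
After iteration 2: idx = 1, sum_val = 1
After iteration 3: idx = 2, sum_val = 3
After iteration 4: idx = 3, sum_val = 6
After iteration 5: idx = 4, sum_val = 10
After iteration 6: idx = 5, sum_val = 15
After iteration 7: idx = 6, sum_val = 21
After iteration 8: idx = 7, sum_val = 28
After iteration 9: idx = 8, sum_val = 36
Loop ends.

Final answer: 36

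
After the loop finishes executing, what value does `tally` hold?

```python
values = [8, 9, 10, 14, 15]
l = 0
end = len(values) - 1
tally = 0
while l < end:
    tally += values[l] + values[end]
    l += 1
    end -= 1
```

Let's trace through this code step by step.

Initialize: values = [8, 9, 10, 14, 15]
Initialize: l = 0
Initialize: end = 4
Initialize: tally = 0
Entering loop: while l < end:
After iteration 1: l = 1, end = 3, tally = 23
After iteration 2: l = 2, end = 2, tally = 46
Loop ends.

Final answer: 46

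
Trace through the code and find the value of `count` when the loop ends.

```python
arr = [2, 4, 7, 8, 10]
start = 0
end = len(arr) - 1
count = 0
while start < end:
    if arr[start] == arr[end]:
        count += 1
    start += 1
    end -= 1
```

Let's trace through this code step by step.

Initialize: arr = [2, 4, 7, 8, 10]
Initialize: start = 0
Initialize: end = 4
Initialize: count = 0
Entering loop: while start < end:
After iteration 1: start = 1, end = 3, count = 0
After iteration 2: start = 2, end = 2, count = 0
Loop ends.

Final answer: 0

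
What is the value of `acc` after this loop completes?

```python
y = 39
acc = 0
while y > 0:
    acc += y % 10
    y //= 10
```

Let's trace through this code step by step.

Initialize: y = 39
Initialize: acc = 0
Entering loop: while y > 0:
After iteration 1: y = 3, acc = 9
After iteration 2: y = 0, acc = 12
Loop ends.

Final answer: 12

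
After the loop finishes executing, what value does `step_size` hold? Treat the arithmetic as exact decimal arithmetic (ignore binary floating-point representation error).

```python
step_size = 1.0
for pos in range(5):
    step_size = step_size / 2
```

Let's trace through this code step by step.

Initialize: step_size = 1.0
Entering loop: for pos in range(5):
After iteration 1: pos = 0, step_size = 0.5
After iteration 2: pos = 1, step_size = 0.25
After iteration 3: pos = 2, step_size = 0.125
After iteration 4: pos = 3, step_size = 0.0625
After iteration 5: pos = 4, step_size = 0.03125
Loop ends.

Final answer: 0.03125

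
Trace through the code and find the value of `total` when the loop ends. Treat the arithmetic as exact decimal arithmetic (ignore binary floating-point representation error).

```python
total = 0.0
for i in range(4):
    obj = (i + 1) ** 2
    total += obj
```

Let's trace through this code step by step.

Initialize: total = 0.0
Entering loop: for i in range(4):
After iteration 1: i = 0, total = 1.0, obj = 1
After iteration 2: i = 1, total = 5.0, obj = 4
After iteration 3: i = 2, total = 14.0, obj = 9
After iteration 4: i = 3, total = 30.0, obj = 16
Loop ends.

Final answer: 30.0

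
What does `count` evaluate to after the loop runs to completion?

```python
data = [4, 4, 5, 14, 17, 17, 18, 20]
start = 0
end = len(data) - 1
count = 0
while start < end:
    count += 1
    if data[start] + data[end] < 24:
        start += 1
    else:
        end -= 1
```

Let's trace through this code step by step.

Initialize: data = [4, 4, 5, 14, 17, 17, 18, 20]
Initialize: start = 0
Initialize: end = 7
Initialize: count = 0
Entering loop: while start < end:
After iteration 1: start = 0, end = 6, count = 1
After iteration 2: start = 1, end = 6, count = 2
After iteration 3: start = 2, end = 6, count = 3
After iteration 4: start = 3, end = 6, count = 4
After iteration 5: start = 3, end = 5, count = 5
After iteration 6: start = 3, end = 4, count = 6
After iteration 7: start = 3, end = 3, count = 7
Loop ends.

Final answer: 7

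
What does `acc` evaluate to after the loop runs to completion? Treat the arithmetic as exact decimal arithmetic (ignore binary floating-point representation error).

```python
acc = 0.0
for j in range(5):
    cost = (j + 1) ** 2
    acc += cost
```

Let's trace through this code step by step.

Initialize: acc = 0.0
Entering loop: for j in range(5):
After iteration 1: j = 0, acc = 1.0, cost = 1
After iteration 2: j = 1, acc = 5.0, cost = 4
After iteration 3: j = 2, acc = 14.0, cost = 9
After iteration 4: j = 3, acc = 30.0, cost = 16
After iteration 5: j = 4, acc = 55.0, cost = 25
Loop ends.

Final answer: 55.0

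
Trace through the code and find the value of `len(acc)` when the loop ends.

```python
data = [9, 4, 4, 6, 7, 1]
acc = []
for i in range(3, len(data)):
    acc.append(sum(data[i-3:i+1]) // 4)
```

Let's trace through this code step by step.

Initialize: data = [9, 4, 4, 6, 7, 1]
Initialize: acc = []
Entering loop: for i in range(3, len(data)):
After iteration 1: i = 3, acc = [5]
After iteration 2: i = 4, acc = [5, 5]
After iteration 3: i = 5, acc = [5, 5, 4]
Loop ends.
len(acc) = 3

Final answer: 3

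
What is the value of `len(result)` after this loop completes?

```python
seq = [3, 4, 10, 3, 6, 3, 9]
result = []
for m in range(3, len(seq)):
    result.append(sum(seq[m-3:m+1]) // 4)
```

Let's trace through this code step by step.

Initialize: seq = [3, 4, 10, 3, 6, 3, 9]
Initialize: result = []
Entering loop: for m in range(3, len(seq)):
After iteration 1: m = 3, result = [5]
After iteration 2: m = 4, result = [5, 5]
After iteration 3: m = 5, result = [5, 5, 5]
After iteration 4: m = 6, result = [5, 5, 5, 5]
Loop ends.
len(result) = 4

Final answer: 4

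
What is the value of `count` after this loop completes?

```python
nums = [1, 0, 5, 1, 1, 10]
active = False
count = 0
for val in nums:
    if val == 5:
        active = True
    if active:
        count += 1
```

Let's trace through this code step by step.

Initialize: nums = [1, 0, 5, 1, 1, 10]
Initialize: active = False
Initialize: count = 0
Entering loop: for val in nums:
After iteration 1: val = 1, active = False, count = 0
After iteration 2: val = 0, active = False, count = 0
After iteration 3: val = 5, active = True, count = 1
After iteration 4: val = 1, active = True, count = 2
After iteration 5: val = 1, active = True, count = 3
After iteration 6: val = 10, active = True, count = 4
Loop ends.

Final answer: 4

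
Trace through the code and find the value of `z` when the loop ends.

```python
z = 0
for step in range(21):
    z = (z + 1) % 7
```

Let's trace through this code step by step.

Initialize: z = 0
Entering loop: for step in range(21):
After iteration 1: step = 0, z = 1
After iteration 2: step = 1, z = 2
After iteration 3: step = 2, z = 3
After iteration 4: step = 3, z = 4
After iteration 5: step = 4, z = 5
After iteration 6: step = 5, z = 6
After iteration 7: step = 6, z = 0
After iteration 8: step = 7, z = 1
After iteration 9: step = 8, z = 2
After iteration 10: step = 9, z = 3
After iteration 11: step = 10, z = 4
After iteration 12: step = 11, z = 5
After iteration 13: step = 12, z = 6
After iteration 14: step = 13, z = 0
After iteration 15: step = 14, z = 1
After iteration 16: step = 15, z = 2
After iteration 17: step = 16, z = 3
After iteration 18: step = 17, z = 4
After iteration 19: step = 18, z = 5
After iteration 20: step = 19, z = 6
After iteration 21: step = 20, z = 0
Loop ends.

Final answer: 0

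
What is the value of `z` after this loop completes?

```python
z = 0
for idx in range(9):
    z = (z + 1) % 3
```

Let's trace through this code step by step.

Initialize: z = 0
Entering loop: for idx in range(9):
After iteration 1: idx = 0, z = 1
After iteration 2: idx = 1, z = 2
After iteration 3: idx = 2, z = 0
After iteration 4: idx = 3, z = 1
After iteration 5: idx = 4, z = 2
After iteration 6: idx = 5, z = 0
After iteration 7: idx = 6, z = 1
After iteration 8: idx = 7, z = 2
After iteration 9: idx = 8, z = 0
Loop ends.

Final answer: 0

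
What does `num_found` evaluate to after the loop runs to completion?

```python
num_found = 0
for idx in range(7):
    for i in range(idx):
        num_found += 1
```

Let's trace through this code step by step.

Initialize: num_found = 0
Entering loop: for idx in range(7):
After iteration 1: idx = 0, num_found = 0
After iteration 2: idx = 1, num_found = 1, i = 0
After iteration 3: idx = 2, num_found = 3, i = 1
After iteration 4: idx = 3, num_found = 6, i = 2
After iteration 5: idx = 4, num_found = 10, i = 3
After iteration 6: idx = 5, num_found = 15, i = 4
After iteration 7: idx = 6, num_found = 21, i = 5
Loop ends.

Final answer: 21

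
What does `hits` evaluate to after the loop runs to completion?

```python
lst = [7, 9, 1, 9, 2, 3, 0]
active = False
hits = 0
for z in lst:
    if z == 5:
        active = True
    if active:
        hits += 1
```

Let's trace through this code step by step.

Initialize: lst = [7, 9, 1, 9, 2, 3, 0]
Initialize: active = False
Initialize: hits = 0
Entering loop: for z in lst:
After iteration 1: z = 7, hits = 0
After iteration 2: z = 9, hits = 0
After iteration 3: z = 1, hits = 0
After iteration 4: z = 9, hits = 0
After iteration 5: z = 2, hits = 0
After iteration 6: z = 3, hits = 0
After iteration 7: z = 0, hits = 0
Loop ends.

Final answer: 0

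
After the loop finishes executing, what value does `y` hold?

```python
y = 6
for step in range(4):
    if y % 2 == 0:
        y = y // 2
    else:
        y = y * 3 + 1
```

Let's trace through this code step by step.

Initialize: y = 6
Entering loop: for step in range(4):
After iteration 1: step = 0, y = 3
After iteration 2: step = 1, y = 10
After iteration 3: step = 2, y = 5
After iteration 4: step = 3, y = 16
Loop ends.

Final answer: 16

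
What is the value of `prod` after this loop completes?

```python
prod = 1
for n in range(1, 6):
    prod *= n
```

Let's trace through this code step by step.

Initialize: prod = 1
Entering loop: for n in range(1, 6):
After iteration 1: n = 1, prod = 1
After iteration 2: n = 2, prod = 2
After iteration 3: n = 3, prod = 6
After iteration 4: n = 4, prod = 24
After iteration 5: n = 5, prod = 120
Loop ends.

Final answer: 120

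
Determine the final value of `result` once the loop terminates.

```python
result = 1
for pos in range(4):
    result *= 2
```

Let's trace through this code step by step.

Initialize: result = 1
Entering loop: for pos in range(4):
After iteration 1: pos = 0, result = 2
After iteration 2: pos = 1, result = 4
After iteration 3: pos = 2, result = 8
After iteration 4: pos = 3, result = 16
Loop ends.

Final answer: 16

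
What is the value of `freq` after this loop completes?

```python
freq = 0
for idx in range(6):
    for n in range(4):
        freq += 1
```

Let's trace through this code step by step.

Initialize: freq = 0
Entering loop: for idx in range(6):
After iteration 1: idx = 0, freq = 4
After iteration 2: idx = 1, freq = 8
After iteration 3: idx = 2, freq = 12
After iteration 4: idx = 3, freq = 16
After iteration 5: idx = 4, freq = 20
After iteration 6: idx = 5, freq = 24
Loop ends.

Final answer: 24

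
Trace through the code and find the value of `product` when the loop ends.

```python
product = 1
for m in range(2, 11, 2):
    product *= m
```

Let's trace through this code step by step.

Initialize: product = 1
Entering loop: for m in range(2, 11, 2):
After iteration 1: m = 2, product = 2
After iteration 2: m = 4, product = 8
After iteration 3: m = 6, product = 48
After iteration 4: m = 8, product = 384
After iteration 5: m = 10, product = 3840
Loop ends.

Final answer: 3840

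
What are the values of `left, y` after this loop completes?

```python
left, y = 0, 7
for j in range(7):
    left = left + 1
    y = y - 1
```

Let's trace through this code step by step.

Initialize: left = 0
Initialize: y = 7
Entering loop: for j in range(7):
After iteration 1: j = 0, left = 1, y = 6
After iteration 2: j = 1, left = 2, y = 5
After iteration 3: j = 2, left = 3, y = 4
After iteration 4: j = 3, left = 4, y = 3
After iteration 5: j = 4, left = 5, y = 2
After iteration 6: j = 5, left = 6, y = 1
After iteration 7: j = 6, left = 7, y = 0
Loop ends.

Final answer: 7, 0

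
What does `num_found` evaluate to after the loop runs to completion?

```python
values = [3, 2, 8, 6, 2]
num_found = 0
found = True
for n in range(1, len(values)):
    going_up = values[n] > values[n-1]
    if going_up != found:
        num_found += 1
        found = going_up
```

Let's trace through this code step by step.

Initialize: values = [3, 2, 8, 6, 2]
Initialize: num_found = 0
Initialize: found = True
Entering loop: for n in range(1, len(values)):
After iteration 1: n = 1, num_found = 1, found = False, going_up = False
After iteration 2: n = 2, num_found = 2, found = True, going_up = True
After iteration 3: n = 3, num_found = 3, found = False, going_up = False
After iteration 4: n = 4, num_found = 3, found = False, going_up = False
Loop ends.

Final answer: 3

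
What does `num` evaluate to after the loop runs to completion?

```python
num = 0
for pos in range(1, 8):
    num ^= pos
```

Let's trace through this code step by step.

Initialize: num = 0
Entering loop: for pos in range(1, 8):
After iteration 1: pos = 1, num = 1
After iteration 2: pos = 2, num = 3
After iteration 3: pos = 3, num = 0
After iteration 4: pos = 4, num = 4
After iteration 5: pos = 5, num = 1
After iteration 6: pos = 6, num = 7
After iteration 7: pos = 7, num = 0
Loop ends.

Final answer: 0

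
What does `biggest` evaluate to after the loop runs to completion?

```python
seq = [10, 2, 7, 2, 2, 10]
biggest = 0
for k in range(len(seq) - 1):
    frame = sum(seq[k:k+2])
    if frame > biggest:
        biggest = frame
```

Let's trace through this code step by step.

Initialize: seq = [10, 2, 7, 2, 2, 10]
Initialize: biggest = 0
Entering loop: for k in range(len(seq) - 1):
After iteration 1: k = 0, biggest = 12, frame = 12
After iteration 2: k = 1, biggest = 12, frame = 9
After iteration 3: k = 2, biggest = 12, frame = 9
After iteration 4: k = 3, biggest = 12, frame = 4
After iteration 5: k = 4, biggest = 12, frame = 12
Loop ends.

Final answer: 12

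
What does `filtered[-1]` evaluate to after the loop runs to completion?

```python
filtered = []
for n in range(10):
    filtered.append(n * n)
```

Let's trace through this code step by step.

Initialize: filtered = []
Entering loop: for n in range(10):
After iteration 1: n = 0, filtered = [0]
After iteration 2: n = 1, filtered = [0, 1]
After iteration 3: n = 2, filtered = [0, 1, 4]
After iteration 4: n = 3, filtered = [0, 1, 4, 9]
After iteration 5: n = 4, filtered = [0, 1, 4, 9, 16]
After iteration 6: n = 5, filtered = [0, 1, 4, 9, 16, 25]
After iteration 7: n = 6, filtered = [0, 1, 4, 9, 16, 25, 36]
After iteration 8: n = 7, filtered = [0, 1, 4, 9, 16, 25, 36, 49]
After iteration 9: n = 8, filtered = [0, 1, 4, 9, 16, 25, 36, 49, 64]
After iteration 10: n = 9, filtered = [0, 1, 4, 9, 16, 25, 36, 49, 64, 81]
Loop ends.
filtered[-1] = 81

Final answer: 81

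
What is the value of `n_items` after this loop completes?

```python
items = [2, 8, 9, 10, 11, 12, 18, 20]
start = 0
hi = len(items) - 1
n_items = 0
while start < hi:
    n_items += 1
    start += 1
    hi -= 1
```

Let's trace through this code step by step.

Initialize: items = [2, 8, 9, 10, 11, 12, 18, 20]
Initialize: start = 0
Initialize: hi = 7
Initialize: n_items = 0
Entering loop: while start < hi:
After iteration 1: start = 1, hi = 6, n_items = 1
After iteration 2: start = 2, hi = 5, n_items = 2
After iteration 3: start = 3, hi = 4, n_items = 3
After iteration 4: start = 4, hi = 3, n_items = 4
Loop ends.

Final answer: 4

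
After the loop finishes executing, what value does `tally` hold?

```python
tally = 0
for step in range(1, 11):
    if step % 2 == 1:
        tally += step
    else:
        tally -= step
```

Let's trace through this code step by step.

Initialize: tally = 0
Entering loop: for step in range(1, 11):
After iteration 1: step = 1, tally = 1
After iteration 2: step = 2, tally = -1
After iteration 3: step = 3, tally = 2
After iteration 4: step = 4, tally = -2
After iteration 5: step = 5, tally = 3
After iteration 6: step = 6, tally = -3
After iteration 7: step = 7, tally = 4
After iteration 8: step = 8, tally = -4
After iteration 9: step = 9, tally = 5
After iteration 10: step = 10, tally = -5
Loop ends.

Final answer: -5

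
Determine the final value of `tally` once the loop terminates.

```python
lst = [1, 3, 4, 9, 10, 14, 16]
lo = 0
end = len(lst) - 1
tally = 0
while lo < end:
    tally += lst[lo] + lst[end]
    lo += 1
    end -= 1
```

Let's trace through this code step by step.

Initialize: lst = [1, 3, 4, 9, 10, 14, 16]
Initialize: lo = 0
Initialize: end = 6
Initialize: tally = 0
Entering loop: while lo < end:
After iteration 1: lo = 1, end = 5, tally = 17
After iteration 2: lo = 2, end = 4, tally = 34
After iteration 3: lo = 3, end = 3, tally = 48
Loop ends.

Final answer: 48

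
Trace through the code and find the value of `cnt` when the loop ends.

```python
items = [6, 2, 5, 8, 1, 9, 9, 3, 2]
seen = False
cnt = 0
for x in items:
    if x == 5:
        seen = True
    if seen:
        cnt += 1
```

Let's trace through this code step by step.

Initialize: items = [6, 2, 5, 8, 1, 9, 9, 3, 2]
Initialize: seen = False
Initialize: cnt = 0
Entering loop: for x in items:
After iteration 1: x = 6, seen = False, cnt = 0
After iteration 2: x = 2, seen = False, cnt = 0
After iteration 3: x = 5, seen = True, cnt = 1
After iteration 4: x = 8, seen = True, cnt = 2
After iteration 5: x = 1, seen = True, cnt = 3
After iteration 6: x = 9, seen = True, cnt = 4
After iteration 7: x = 9, seen = True, cnt = 5
After iteration 8: x = 3, seen = True, cnt = 6
After iteration 9: x = 2, seen = True, cnt = 7
Loop ends.

Final answer: 7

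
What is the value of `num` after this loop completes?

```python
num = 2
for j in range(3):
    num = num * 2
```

Let's trace through this code step by step.

Initialize: num = 2
Entering loop: for j in range(3):
After iteration 1: j = 0, num = 4
After iteration 2: j = 1, num = 8
After iteration 3: j = 2, num = 16
Loop ends.

Final answer: 16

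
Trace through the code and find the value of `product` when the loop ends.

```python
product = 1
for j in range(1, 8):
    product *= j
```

Let's trace through this code step by step.

Initialize: product = 1
Entering loop: for j in range(1, 8):
After iteration 1: j = 1, product = 1
After iteration 2: j = 2, product = 2
After iteration 3: j = 3, product = 6
After iteration 4: j = 4, product = 24
After iteration 5: j = 5, product = 120
After iteration 6: j = 6, product = 720
After iteration 7: j = 7, product = 5040
Loop ends.

Final answer: 5040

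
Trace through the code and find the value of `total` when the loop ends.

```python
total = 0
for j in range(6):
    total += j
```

Let's trace through this code step by step.

Initialize: total = 0
Entering loop: for j in range(6):
After iteration 1: j = 0, total = 0
After iteration 2: j = 1, total = 1
After iteration 3: j = 2, total = 3
After iteration 4: j = 3, total = 6
After iteration 5: j = 4, total = 10
After iteration 6: j = 5, total = 15
Loop ends.

Final answer: 15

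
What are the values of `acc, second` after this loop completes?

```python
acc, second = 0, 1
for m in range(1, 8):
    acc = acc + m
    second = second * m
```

Let's trace through this code step by step.

Initialize: acc = 0
Initialize: second = 1
Entering loop: for m in range(1, 8):
After iteration 1: m = 1, acc = 1, second = 1
After iteration 2: m = 2, acc = 3, second = 2
After iteration 3: m = 3, acc = 6, second = 6
After iteration 4: m = 4, acc = 10, second = 24
After iteration 5: m = 5, acc = 15, second = 120
After iteration 6: m = 6, acc = 21, second = 720
After iteration 7: m = 7, acc = 28, second = 5040
Loop ends.

Final answer: 28, 5040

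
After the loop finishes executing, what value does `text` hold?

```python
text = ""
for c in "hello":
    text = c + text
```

Let's trace through this code step by step.

Initialize: text = ''
Entering loop: for c in "hello":
After iteration 1: c = 'h', text = 'h'
After iteration 2: c = 'e', text = 'eh'
After iteration 3: c = 'l', text = 'leh'
After iteration 4: c = 'l', text = 'lleh'
After iteration 5: c = 'o', text = 'olleh'
Loop ends.

Final answer: 'olleh'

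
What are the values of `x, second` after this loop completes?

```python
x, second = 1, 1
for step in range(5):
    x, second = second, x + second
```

Let's trace through this code step by step.

Initialize: x = 1
Initialize: second = 1
Entering loop: for step in range(5):
After iteration 1: step = 0, x = 1, second = 2
After iteration 2: step = 1, x = 2, second = 3
After iteration 3: step = 2, x = 3, second = 5
After iteration 4: step = 3, x = 5, second = 8
After iteration 5: step = 4, x = 8, second = 13
Loop ends.

Final answer: 8, 13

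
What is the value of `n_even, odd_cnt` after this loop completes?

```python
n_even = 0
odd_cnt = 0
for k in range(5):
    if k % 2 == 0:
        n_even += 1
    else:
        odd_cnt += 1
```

Let's trace through this code step by step.

Initialize: n_even = 0
Initialize: odd_cnt = 0
Entering loop: for k in range(5):
After iteration 1: k = 0, n_even = 1, odd_cnt = 0
After iteration 2: k = 1, n_even = 1, odd_cnt = 1
After iteration 3: k = 2, n_even = 2, odd_cnt = 1
After iteration 4: k = 3, n_even = 2, odd_cnt = 2
After iteration 5: k = 4, n_even = 3, odd_cnt = 2
Loop ends.

Final answer: 3, 2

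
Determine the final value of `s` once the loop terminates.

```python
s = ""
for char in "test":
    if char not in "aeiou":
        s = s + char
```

Let's trace through this code step by step.

Initialize: s = ''
Entering loop: for char in "test":
After iteration 1: char = 't', s = 't'
After iteration 2: char = 'e', s = 't'
After iteration 3: char = 's', s = 'ts'
After iteration 4: char = 't', s = 'tst'
Loop ends.

Final answer: 'tst'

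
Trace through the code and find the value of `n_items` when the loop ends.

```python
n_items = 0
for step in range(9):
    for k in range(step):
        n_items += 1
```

Let's trace through this code step by step.

Initialize: n_items = 0
Entering loop: for step in range(9):
After iteration 1: step = 0, n_items = 0
After iteration 2: step = 1, n_items = 1, k = 0
After iteration 3: step = 2, n_items = 3, k = 1
After iteration 4: step = 3, n_items = 6, k = 2
After iteration 5: step = 4, n_items = 10, k = 3
After iteration 6: step = 5, n_items = 15, k = 4
After iteration 7: step = 6, n_items = 21, k = 5
After iteration 8: step = 7, n_items = 28, k = 6
After iteration 9: step = 8, n_items = 36, k = 7
Loop ends.

Final answer: 36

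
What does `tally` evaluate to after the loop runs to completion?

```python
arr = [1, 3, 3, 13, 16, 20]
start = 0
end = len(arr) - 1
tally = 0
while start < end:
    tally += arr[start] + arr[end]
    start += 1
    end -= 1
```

Let's trace through this code step by step.

Initialize: arr = [1, 3, 3, 13, 16, 20]
Initialize: start = 0
Initialize: end = 5
Initialize: tally = 0
Entering loop: while start < end:
After iteration 1: start = 1, end = 4, tally = 21
After iteration 2: start = 2, end = 3, tally = 40
After iteration 3: start = 3, end = 2, tally = 56
Loop ends.

Final answer: 56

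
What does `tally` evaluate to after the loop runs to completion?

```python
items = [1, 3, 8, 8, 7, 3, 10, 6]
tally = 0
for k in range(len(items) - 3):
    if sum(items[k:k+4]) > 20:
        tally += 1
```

Let's trace through this code step by step.

Initialize: items = [1, 3, 8, 8, 7, 3, 10, 6]
Initialize: tally = 0
Entering loop: for k in range(len(items) - 3):
After iteration 1: k = 0, tally = 0
After iteration 2: k = 1, tally = 1
After iteration 3: k = 2, tally = 2
After iteration 4: k = 3, tally = 3
After iteration 5: k = 4, tally = 4
Loop ends.

Final answer: 4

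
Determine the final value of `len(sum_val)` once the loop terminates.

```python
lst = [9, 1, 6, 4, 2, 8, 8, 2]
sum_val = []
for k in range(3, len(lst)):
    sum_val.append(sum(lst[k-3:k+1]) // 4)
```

Let's trace through this code step by step.

Initialize: lst = [9, 1, 6, 4, 2, 8, 8, 2]
Initialize: sum_val = []
Entering loop: for k in range(3, len(lst)):
After iteration 1: k = 3, sum_val = [5]
After iteration 2: k = 4, sum_val = [5, 3]
After iteration 3: k = 5, sum_val = [5, 3, 5]
After iteration 4: k = 6, sum_val = [5, 3, 5, 5]
After iteration 5: k = 7, sum_val = [5, 3, 5, 5, 5]
Loop ends.
len(sum_val) = 5

Final answer: 5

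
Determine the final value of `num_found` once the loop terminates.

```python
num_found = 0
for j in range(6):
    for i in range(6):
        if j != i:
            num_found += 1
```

Let's trace through this code step by step.

Initialize: num_found = 0
Entering loop: for j in range(6):
After iteration 1: j = 0, num_found = 5
After iteration 2: j = 1, num_found = 10
After iteration 3: j = 2, num_found = 15
After iteration 4: j = 3, num_found = 20
After iteration 5: j = 4, num_found = 25
After iteration 6: j = 5, num_found = 30
Loop ends.

Final answer: 30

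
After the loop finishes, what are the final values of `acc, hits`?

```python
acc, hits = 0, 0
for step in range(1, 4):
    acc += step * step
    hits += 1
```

Let's trace through this code step by step.

Initialize: acc = 0
Initialize: hits = 0
Entering loop: for step in range(1, 4):
After iteration 1: step = 1, acc = 1, hits = 1
After iteration 2: step = 2, acc = 5, hits = 2
After iteration 3: step = 3, acc = 14, hits = 3
Loop ends.

Final answer: 14, 3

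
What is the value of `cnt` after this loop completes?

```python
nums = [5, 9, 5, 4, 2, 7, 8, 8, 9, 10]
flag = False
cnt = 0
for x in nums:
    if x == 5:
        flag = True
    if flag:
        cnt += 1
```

Let's trace through this code step by step.

Initialize: nums = [5, 9, 5, 4, 2, 7, 8, 8, 9, 10]
Initialize: flag = False
Initialize: cnt = 0
Entering loop: for x in nums:
After iteration 1: x = 5, flag = True, cnt = 1
After iteration 2: x = 9, flag = True, cnt = 2
After iteration 3: x = 5, flag = True, cnt = 3
After iteration 4: x = 4, flag = True, cnt = 4
After iteration 5: x = 2, flag = True, cnt = 5
After iteration 6: x = 7, flag = True, cnt = 6
After iteration 7: x = 8, flag = True, cnt = 7
After iteration 8: x = 8, flag = True, cnt = 8
After iteration 9: x = 9, flag = True, cnt = 9
After iteration 10: x = 10, flag = True, cnt = 10
Loop ends.

Final answer: 10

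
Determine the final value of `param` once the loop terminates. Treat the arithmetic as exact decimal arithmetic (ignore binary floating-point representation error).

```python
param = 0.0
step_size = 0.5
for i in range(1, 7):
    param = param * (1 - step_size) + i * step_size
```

Let's trace through this code step by step.

Initialize: param = 0.0
Initialize: step_size = 0.5
Entering loop: for i in range(1, 7):
After iteration 1: i = 1, param = 0.5
After iteration 2: i = 2, param = 1.25
After iteration 3: i = 3, param = 2.125
After iteration 4: i = 4, param = 3.0625
After iteration 5: i = 5, param = 4.03125
After iteration 6: i = 6, param = 5.015625
Loop ends.

Final answer: 5.015625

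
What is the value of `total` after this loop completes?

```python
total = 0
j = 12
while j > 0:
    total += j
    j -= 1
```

Let's trace through this code step by step.

Initialize: total = 0
Initialize: j = 12
Entering loop: while j > 0:
After iteration 1: total = 12, j = 11
After iteration 2: total = 23, j = 10
After iteration 3: total = 33, j = 9
After iteration 4: total = 42, j = 8
After iteration 5: total = 50, j = 7
After iteration 6: total = 57, j = 6
After iteration 7: total = 63, j = 5
After iteration 8: total = 68, j = 4
After iteration 9: total = 72, j = 3
After iteration 10: total = 75, j = 2
After iteration 11: total = 77, j = 1
After iteration 12: total = 78, j = 0
Loop ends.

Final answer: 78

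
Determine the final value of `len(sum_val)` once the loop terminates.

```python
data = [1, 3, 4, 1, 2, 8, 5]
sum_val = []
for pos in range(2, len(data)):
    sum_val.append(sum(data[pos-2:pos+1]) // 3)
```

Let's trace through this code step by step.

Initialize: data = [1, 3, 4, 1, 2, 8, 5]
Initialize: sum_val = []
Entering loop: for pos in range(2, len(data)):
After iteration 1: pos = 2, sum_val = [2]
After iteration 2: pos = 3, sum_val = [2, 2]
After iteration 3: pos = 4, sum_val = [2, 2, 2]
After iteration 4: pos = 5, sum_val = [2, 2, 2, 3]
After iteration 5: pos = 6, sum_val = [2, 2, 2, 3, 5]
Loop ends.
len(sum_val) = 5

Final answer: 5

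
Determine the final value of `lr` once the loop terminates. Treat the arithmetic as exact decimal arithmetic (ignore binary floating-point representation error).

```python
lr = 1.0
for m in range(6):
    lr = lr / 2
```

Let's trace through this code step by step.

Initialize: lr = 1.0
Entering loop: for m in range(6):
After iteration 1: m = 0, lr = 0.5
After iteration 2: m = 1, lr = 0.25
After iteration 3: m = 2, lr = 0.125
After iteration 4: m = 3, lr = 0.0625
After iteration 5: m = 4, lr = 0.03125
After iteration 6: m = 5, lr = 0.015625
Loop ends.

Final answer: 0.015625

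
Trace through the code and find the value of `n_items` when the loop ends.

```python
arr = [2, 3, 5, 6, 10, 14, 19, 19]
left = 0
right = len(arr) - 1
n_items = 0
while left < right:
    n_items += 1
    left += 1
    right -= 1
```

Let's trace through this code step by step.

Initialize: arr = [2, 3, 5, 6, 10, 14, 19, 19]
Initialize: left = 0
Initialize: right = 7
Initialize: n_items = 0
Entering loop: while left < right:
After iteration 1: left = 1, right = 6, n_items = 1
After iteration 2: left = 2, right = 5, n_items = 2
After iteration 3: left = 3, right = 4, n_items = 3
After iteration 4: left = 4, right = 3, n_items = 4
Loop ends.

Final answer: 4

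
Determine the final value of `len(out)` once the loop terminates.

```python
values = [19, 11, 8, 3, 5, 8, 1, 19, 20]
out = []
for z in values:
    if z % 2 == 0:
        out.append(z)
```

Let's trace through this code step by step.

Initialize: values = [19, 11, 8, 3, 5, 8, 1, 19, 20]
Initialize: out = []
Entering loop: for z in values:
After iteration 1: z = 19, out = []
After iteration 2: z = 11, out = []
After iteration 3: z = 8, out = [8]
After iteration 4: z = 3, out = [8]
After iteration 5: z = 5, out = [8]
After iteration 6: z = 8, out = [8, 8]
After iteration 7: z = 1, out = [8, 8]
After iteration 8: z = 19, out = [8, 8]
After iteration 9: z = 20, out = [8, 8, 20]
Loop ends.
len(out) = 3

Final answer: 3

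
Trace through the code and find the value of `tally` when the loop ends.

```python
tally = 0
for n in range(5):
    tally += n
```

Let's trace through this code step by step.

Initialize: tally = 0
Entering loop: for n in range(5):
After iteration 1: n = 0, tally = 0
After iteration 2: n = 1, tally = 1
After iteration 3: n = 2, tally = 3
After iteration 4: n = 3, tally = 6
After iteration 5: n = 4, tally = 10
Loop ends.

Final answer: 10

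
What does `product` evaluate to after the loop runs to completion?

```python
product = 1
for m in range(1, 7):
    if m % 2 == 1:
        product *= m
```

Let's trace through this code step by step.

Initialize: product = 1
Entering loop: for m in range(1, 7):
After iteration 1: m = 1, product = 1
After iteration 2: m = 2, product = 1
After iteration 3: m = 3, product = 3
After iteration 4: m = 4, product = 3
After iteration 5: m = 5, product = 15
After iteration 6: m = 6, product = 15
Loop ends.

Final answer: 15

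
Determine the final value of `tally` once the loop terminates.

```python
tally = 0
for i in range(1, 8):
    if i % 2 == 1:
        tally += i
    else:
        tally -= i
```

Let's trace through this code step by step.

Initialize: tally = 0
Entering loop: for i in range(1, 8):
After iteration 1: i = 1, tally = 1
After iteration 2: i = 2, tally = -1
After iteration 3: i = 3, tally = 2
After iteration 4: i = 4, tally = -2
After iteration 5: i = 5, tally = 3
After iteration 6: i = 6, tally = -3
After iteration 7: i = 7, tally = 4
Loop ends.

Final answer: 4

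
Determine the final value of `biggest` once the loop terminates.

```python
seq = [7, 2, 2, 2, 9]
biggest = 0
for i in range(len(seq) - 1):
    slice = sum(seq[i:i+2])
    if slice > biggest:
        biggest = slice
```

Let's trace through this code step by step.

Initialize: seq = [7, 2, 2, 2, 9]
Initialize: biggest = 0
Entering loop: for i in range(len(seq) - 1):
After iteration 1: i = 0, biggest = 9, slice = 9
After iteration 2: i = 1, biggest = 9, slice = 4
After iteration 3: i = 2, biggest = 9, slice = 4
After iteration 4: i = 3, biggest = 11, slice = 11
Loop ends.

Final answer: 11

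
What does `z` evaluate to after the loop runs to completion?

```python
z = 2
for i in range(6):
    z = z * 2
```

Let's trace through this code step by step.

Initialize: z = 2
Entering loop: for i in range(6):
After iteration 1: i = 0, z = 4
After iteration 2: i = 1, z = 8
After iteration 3: i = 2, z = 16
After iteration 4: i = 3, z = 32
After iteration 5: i = 4, z = 64
After iteration 6: i = 5, z = 128
Loop ends.

Final answer: 128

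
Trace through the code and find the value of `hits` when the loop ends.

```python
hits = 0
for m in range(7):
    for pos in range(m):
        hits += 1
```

Let's trace through this code step by step.

Initialize: hits = 0
Entering loop: for m in range(7):
After iteration 1: m = 0, hits = 0
After iteration 2: m = 1, hits = 1, pos = 0
After iteration 3: m = 2, hits = 3, pos = 1
After iteration 4: m = 3, hits = 6, pos = 2
After iteration 5: m = 4, hits = 10, pos = 3
After iteration 6: m = 5, hits = 15, pos = 4
After iteration 7: m = 6, hits = 21, pos = 5
Loop ends.

Final answer: 21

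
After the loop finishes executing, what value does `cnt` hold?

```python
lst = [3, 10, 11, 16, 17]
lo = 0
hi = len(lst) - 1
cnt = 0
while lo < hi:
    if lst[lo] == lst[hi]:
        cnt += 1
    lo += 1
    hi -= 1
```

Let's trace through this code step by step.

Initialize: lst = [3, 10, 11, 16, 17]
Initialize: lo = 0
Initialize: hi = 4
Initialize: cnt = 0
Entering loop: while lo < hi:
After iteration 1: lo = 1, hi = 3, cnt = 0
After iteration 2: lo = 2, hi = 2, cnt = 0
Loop ends.

Final answer: 0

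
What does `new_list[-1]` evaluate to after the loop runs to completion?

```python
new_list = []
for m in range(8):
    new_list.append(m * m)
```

Let's trace through this code step by step.

Initialize: new_list = []
Entering loop: for m in range(8):
After iteration 1: m = 0, new_list = [0]
After iteration 2: m = 1, new_list = [0, 1]
After iteration 3: m = 2, new_list = [0, 1, 4]
After iteration 4: m = 3, new_list = [0, 1, 4, 9]
After iteration 5: m = 4, new_list = [0, 1, 4, 9, 16]
After iteration 6: m = 5, new_list = [0, 1, 4, 9, 16, 25]
After iteration 7: m = 6, new_list = [0, 1, 4, 9, 16, 25, 36]
After iteration 8: m = 7, new_list = [0, 1, 4, 9, 16, 25, 36, 49]
Loop ends.
new_list[-1] = 49

Final answer: 49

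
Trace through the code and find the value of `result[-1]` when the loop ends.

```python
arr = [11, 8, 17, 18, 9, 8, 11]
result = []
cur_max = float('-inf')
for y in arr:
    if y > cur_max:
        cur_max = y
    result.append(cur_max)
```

Let's trace through this code step by step.

Initialize: arr = [11, 8, 17, 18, 9, 8, 11]
Initialize: result = []
Initialize: cur_max = -inf
Entering loop: for y in arr:
After iteration 1: y = 11, result = [11], cur_max = 11
After iteration 2: y = 8, result = [11, 11], cur_max = 11
After iteration 3: y = 17, result = [11, 11, 17], cur_max = 17
After iteration 4: y = 18, result = [11, 11, 17, 18], cur_max = 18
After iteration 5: y = 9, result = [11, 11, 17, 18, 18], cur_max = 18
After iteration 6: y = 8, result = [11, 11, 17, 18, 18, 18], cur_max = 18
After iteration 7: y = 11, result = [11, 11, 17, 18, 18, 18, 18], cur_max = 18
Loop ends.
result[-1] = 18

Final answer: 18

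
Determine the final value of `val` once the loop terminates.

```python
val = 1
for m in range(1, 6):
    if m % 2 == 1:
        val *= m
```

Let's trace through this code step by step.

Initialize: val = 1
Entering loop: for m in range(1, 6):
After iteration 1: m = 1, val = 1
After iteration 2: m = 2, val = 1
After iteration 3: m = 3, val = 3
After iteration 4: m = 4, val = 3
After iteration 5: m = 5, val = 15
Loop ends.

Final answer: 15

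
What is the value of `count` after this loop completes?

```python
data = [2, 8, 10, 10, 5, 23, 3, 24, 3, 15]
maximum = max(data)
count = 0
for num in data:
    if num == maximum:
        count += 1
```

Let's trace through this code step by step.

Initialize: data = [2, 8, 10, 10, 5, 23, 3, 24, 3, 15]
Initialize: maximum = 24
Initialize: count = 0
Entering loop: for num in data:
After iteration 1: num = 2, count = 0
After iteration 2: num = 8, count = 0
After iteration 3: num = 10, count = 0
After iteration 4: num = 10, count = 0
After iteration 5: num = 5, count = 0
After iteration 6: num = 23, count = 0
After iteration 7: num = 3, count = 0
After iteration 8: num = 24, count = 1
After iteration 9: num = 3, count = 1
After iteration 10: num = 15, count = 1
Loop ends.

Final answer: 1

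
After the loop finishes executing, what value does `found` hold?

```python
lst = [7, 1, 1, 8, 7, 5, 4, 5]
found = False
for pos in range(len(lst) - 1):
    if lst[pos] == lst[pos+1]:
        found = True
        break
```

Let's trace through this code step by step.

Initialize: lst = [7, 1, 1, 8, 7, 5, 4, 5]
Initialize: found = False
Entering loop: for pos in range(len(lst) - 1):
After iteration 1: pos = 0, found = False
After iteration 2: pos = 1, found = True
Loop ends.

Final answer: True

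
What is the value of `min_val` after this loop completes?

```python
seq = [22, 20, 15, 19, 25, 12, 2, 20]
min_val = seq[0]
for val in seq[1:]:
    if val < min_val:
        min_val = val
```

Let's trace through this code step by step.

Initialize: seq = [22, 20, 15, 19, 25, 12, 2, 20]
Initialize: min_val = 22
Entering loop: for val in seq[1:]:
After iteration 1: val = 20, min_val = 20
After iteration 2: val = 15, min_val = 15
After iteration 3: val = 19, min_val = 15
After iteration 4: val = 25, min_val = 15
After iteration 5: val = 12, min_val = 12
After iteration 6: val = 2, min_val = 2
After iteration 7: val = 20, min_val = 2
Loop ends.

Final answer: 2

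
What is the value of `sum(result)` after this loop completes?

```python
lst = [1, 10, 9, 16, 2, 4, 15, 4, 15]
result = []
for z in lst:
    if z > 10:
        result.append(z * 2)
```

Let's trace through this code step by step.

Initialize: lst = [1, 10, 9, 16, 2, 4, 15, 4, 15]
Initialize: result = []
Entering loop: for z in lst:
After iteration 1: z = 1, result = []
After iteration 2: z = 10, result = []
After iteration 3: z = 9, result = []
After iteration 4: z = 16, result = [32]
After iteration 5: z = 2, result = [32]
After iteration 6: z = 4, result = [32]
After iteration 7: z = 15, result = [32, 30]
After iteration 8: z = 4, result = [32, 30]
After iteration 9: z = 15, result = [32, 30, 30]
Loop ends.
sum(result) = 92

Final answer: 92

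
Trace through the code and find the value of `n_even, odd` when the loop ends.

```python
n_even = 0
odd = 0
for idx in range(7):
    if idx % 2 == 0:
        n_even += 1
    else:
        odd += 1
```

Let's trace through this code step by step.

Initialize: n_even = 0
Initialize: odd = 0
Entering loop: for idx in range(7):
After iteration 1: idx = 0, n_even = 1, odd = 0
After iteration 2: idx = 1, n_even = 1, odd = 1
After iteration 3: idx = 2, n_even = 2, odd = 1
After iteration 4: idx = 3, n_even = 2, odd = 2
After iteration 5: idx = 4, n_even = 3, odd = 2
After iteration 6: idx = 5, n_even = 3, odd = 3
After iteration 7: idx = 6, n_even = 4, odd = 3
Loop ends.

Final answer: 4, 3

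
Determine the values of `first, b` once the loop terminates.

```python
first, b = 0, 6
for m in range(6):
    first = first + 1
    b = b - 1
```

Let's trace through this code step by step.

Initialize: first = 0
Initialize: b = 6
Entering loop: for m in range(6):
After iteration 1: m = 0, first = 1, b = 5
After iteration 2: m = 1, first = 2, b = 4
After iteration 3: m = 2, first = 3, b = 3
After iteration 4: m = 3, first = 4, b = 2
After iteration 5: m = 4, first = 5, b = 1
After iteration 6: m = 5, first = 6, b = 0
Loop ends.

Final answer: 6, 0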